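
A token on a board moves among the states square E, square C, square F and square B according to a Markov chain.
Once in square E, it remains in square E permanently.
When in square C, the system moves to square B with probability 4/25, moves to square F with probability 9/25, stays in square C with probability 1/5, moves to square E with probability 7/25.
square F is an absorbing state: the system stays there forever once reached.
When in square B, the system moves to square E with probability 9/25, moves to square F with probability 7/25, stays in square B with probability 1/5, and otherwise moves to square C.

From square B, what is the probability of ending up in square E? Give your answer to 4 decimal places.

Let h(s) be the probability of absorption at square E starting from transient state s. Then h(square E) = 1 and h(square F) = 0. By first-step analysis:
h(square C) = 0.28·1 + 0.2·h(square C) + 0.36·0 + 0.16·h(square B)
h(square B) = 0.36·1 + 0.16·h(square C) + 0.28·0 + 0.2·h(square B)
Solving: h(square C) = 0.4583, h(square B) = 0.5417.
Starting from square B, the probability is 0.5417.

0.5417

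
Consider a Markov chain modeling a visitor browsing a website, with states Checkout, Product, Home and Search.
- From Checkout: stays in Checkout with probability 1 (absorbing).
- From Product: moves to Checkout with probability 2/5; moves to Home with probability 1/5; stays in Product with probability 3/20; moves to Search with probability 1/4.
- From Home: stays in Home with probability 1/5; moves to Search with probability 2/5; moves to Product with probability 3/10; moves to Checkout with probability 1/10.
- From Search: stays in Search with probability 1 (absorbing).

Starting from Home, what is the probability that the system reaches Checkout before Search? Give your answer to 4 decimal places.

Let h(s) be the probability of absorption at Checkout starting from transient state s. Then h(Checkout) = 1 and h(Search) = 0. By first-step analysis:
h(Product) = 0.4·1 + 0.15·h(Product) + 0.2·h(Home) + 0.25·0
h(Home) = 0.1·1 + 0.3·h(Product) + 0.2·h(Home) + 0.4·0
Solving: h(Product) = 0.5484, h(Home) = 0.3306.
Starting from Home, the probability is 0.3306.

0.3306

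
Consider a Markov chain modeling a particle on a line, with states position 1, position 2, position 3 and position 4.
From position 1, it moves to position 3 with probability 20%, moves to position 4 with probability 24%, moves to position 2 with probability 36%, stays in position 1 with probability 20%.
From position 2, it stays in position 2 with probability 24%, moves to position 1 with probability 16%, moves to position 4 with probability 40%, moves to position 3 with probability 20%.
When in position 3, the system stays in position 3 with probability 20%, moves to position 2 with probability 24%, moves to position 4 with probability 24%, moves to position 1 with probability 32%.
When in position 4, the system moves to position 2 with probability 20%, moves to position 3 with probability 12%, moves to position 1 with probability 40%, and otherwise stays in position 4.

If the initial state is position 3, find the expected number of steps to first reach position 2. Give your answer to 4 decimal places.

3.7534

Let t(s) be the expected number of steps to first reach position 2 from state s, with t(position 2) = 0. Conditioning on the first step:
t(position 1) = 1 + 0.2·t(position 1) + 0.2·t(position 3) + 0.24·t(position 4)
t(position 3) = 1 + 0.32·t(position 1) + 0.2·t(position 3) + 0.24·t(position 4)
t(position 4) = 1 + 0.4·t(position 1) + 0.12·t(position 3) + 0.28·t(position 4)
Solving: t(position 1) = 3.3512, t(position 3) = 3.7534, t(position 4) = 3.8762.
Expected steps from position 3 to position 2: 3.7534.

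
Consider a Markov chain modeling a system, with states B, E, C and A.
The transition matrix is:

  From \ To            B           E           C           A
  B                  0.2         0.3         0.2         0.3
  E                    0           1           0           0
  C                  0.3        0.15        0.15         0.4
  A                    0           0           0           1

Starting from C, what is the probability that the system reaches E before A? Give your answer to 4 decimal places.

0.3387

Let h(s) be the probability of absorption at E starting from transient state s. Then h(E) = 1 and h(A) = 0. By first-step analysis:
h(B) = 0.2·h(B) + 0.3·1 + 0.2·h(C) + 0.3·0
h(C) = 0.3·h(B) + 0.15·1 + 0.15·h(C) + 0.4·0
Solving: h(B) = 0.4597, h(C) = 0.3387.
Starting from C, the probability is 0.3387.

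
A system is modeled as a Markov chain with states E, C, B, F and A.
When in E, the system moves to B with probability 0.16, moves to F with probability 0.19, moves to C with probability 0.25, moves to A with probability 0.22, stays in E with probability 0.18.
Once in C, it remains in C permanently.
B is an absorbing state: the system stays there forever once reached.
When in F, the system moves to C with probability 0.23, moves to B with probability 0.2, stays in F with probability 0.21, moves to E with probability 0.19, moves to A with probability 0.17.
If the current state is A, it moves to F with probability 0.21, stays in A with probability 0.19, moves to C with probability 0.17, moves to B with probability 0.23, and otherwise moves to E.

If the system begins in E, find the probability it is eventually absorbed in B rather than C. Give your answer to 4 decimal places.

0.4423

Let h(s) be the probability of absorption at B starting from transient state s. Then h(B) = 1 and h(C) = 0. By first-step analysis:
h(E) = 0.18·h(E) + 0.25·0 + 0.16·1 + 0.19·h(F) + 0.22·h(A)
h(F) = 0.19·h(E) + 0.23·0 + 0.2·1 + 0.21·h(F) + 0.17·h(A)
h(A) = 0.2·h(E) + 0.17·0 + 0.23·1 + 0.21·h(F) + 0.19·h(A)
Solving: h(E) = 0.4423, h(F) = 0.4704, h(A) = 0.5151.
Starting from E, the probability is 0.4423.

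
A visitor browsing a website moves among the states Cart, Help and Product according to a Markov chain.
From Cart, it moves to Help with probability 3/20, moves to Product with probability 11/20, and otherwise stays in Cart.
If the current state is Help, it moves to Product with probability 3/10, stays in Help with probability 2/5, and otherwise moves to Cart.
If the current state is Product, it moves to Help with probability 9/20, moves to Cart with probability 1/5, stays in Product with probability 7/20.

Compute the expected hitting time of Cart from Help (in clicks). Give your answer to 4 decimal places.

Let t(s) be the expected number of clicks to first reach Cart from state s, with t(Cart) = 0. Conditioning on the first click:
t(Help) = 1 + 0.4·t(Help) + 0.3·t(Product)
t(Product) = 1 + 0.45·t(Help) + 0.35·t(Product)
Solving: t(Help) = 3.7255, t(Product) = 4.1176.
Expected clicks from Help to Cart: 3.7255.

3.7255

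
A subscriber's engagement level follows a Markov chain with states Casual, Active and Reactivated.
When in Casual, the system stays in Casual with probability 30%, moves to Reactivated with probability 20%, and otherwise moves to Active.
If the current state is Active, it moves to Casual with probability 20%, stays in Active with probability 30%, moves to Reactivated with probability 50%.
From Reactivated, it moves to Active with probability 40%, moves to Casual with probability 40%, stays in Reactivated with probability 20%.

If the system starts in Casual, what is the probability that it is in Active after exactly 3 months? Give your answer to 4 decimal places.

0.3890

Propagate the distribution vector 3 months from Casual.
After 0 months: (1.0000, 0.0000, 0.0000)
After 1 month: (0.3000, 0.5000, 0.2000)
After 2 months: (0.2700, 0.3800, 0.3500)
After 3 months: (0.2970, 0.3890, 0.3140)
P(in Active after 3 months) = 0.3890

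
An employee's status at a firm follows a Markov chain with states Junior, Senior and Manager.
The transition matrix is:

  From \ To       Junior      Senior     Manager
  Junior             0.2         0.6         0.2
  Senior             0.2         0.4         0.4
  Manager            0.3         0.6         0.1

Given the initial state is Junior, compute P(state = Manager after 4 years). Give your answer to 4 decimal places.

Propagate the distribution vector 4 years from Junior.
After 0 years: (1.0000, 0.0000, 0.0000)
After 1 year: (0.2000, 0.6000, 0.2000)
After 2 years: (0.2200, 0.4800, 0.3000)
After 3 years: (0.2300, 0.5040, 0.2660)
After 4 years: (0.2266, 0.4992, 0.2742)
P(in Manager after 4 years) = 0.2742

0.2742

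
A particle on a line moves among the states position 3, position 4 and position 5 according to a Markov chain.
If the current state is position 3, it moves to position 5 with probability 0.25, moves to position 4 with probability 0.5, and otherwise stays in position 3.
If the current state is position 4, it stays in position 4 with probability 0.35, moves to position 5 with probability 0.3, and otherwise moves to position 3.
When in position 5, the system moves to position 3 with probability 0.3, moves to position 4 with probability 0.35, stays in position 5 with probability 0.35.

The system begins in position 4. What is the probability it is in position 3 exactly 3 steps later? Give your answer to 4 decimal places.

0.3051

Propagate the distribution vector 3 steps from position 4.
After 0 steps: (0.0000, 1.0000, 0.0000)
After 1 step: (0.3500, 0.3500, 0.3000)
After 2 steps: (0.3000, 0.4025, 0.2975)
After 3 steps: (0.3051, 0.3950, 0.2999)
P(in position 3 after 3 steps) = 0.3051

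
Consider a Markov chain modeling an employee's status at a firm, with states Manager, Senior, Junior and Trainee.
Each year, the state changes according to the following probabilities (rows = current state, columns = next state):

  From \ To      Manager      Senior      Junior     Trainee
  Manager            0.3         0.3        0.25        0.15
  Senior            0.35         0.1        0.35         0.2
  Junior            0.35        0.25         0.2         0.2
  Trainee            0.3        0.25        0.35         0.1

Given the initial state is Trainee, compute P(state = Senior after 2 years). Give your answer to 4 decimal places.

0.2275

Propagate the distribution vector 2 years from Trainee.
After 0 years: (0.0000, 0.0000, 0.0000, 1.0000)
After 1 year: (0.3000, 0.2500, 0.3500, 0.1000)
After 2 years: (0.3300, 0.2275, 0.2675, 0.1750)
P(in Senior after 2 years) = 0.2275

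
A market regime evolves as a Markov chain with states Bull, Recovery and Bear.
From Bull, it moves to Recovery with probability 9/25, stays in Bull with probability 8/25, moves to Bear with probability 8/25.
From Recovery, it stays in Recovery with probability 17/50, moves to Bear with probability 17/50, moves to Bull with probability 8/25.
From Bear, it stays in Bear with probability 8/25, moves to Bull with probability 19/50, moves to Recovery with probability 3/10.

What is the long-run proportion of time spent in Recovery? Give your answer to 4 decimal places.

Let the stationary distribution be π with π = πP and π_1 + π_2 + π_3 = 1.
π_1 = 0.32·π_1 + 0.32·π_2 + 0.38·π_3
π_2 = 0.36·π_1 + 0.34·π_2 + 0.3·π_3
Solving with the normalization constraint gives π = (0.3396, 0.3337, 0.3267).
So the stationary probability of Recovery is 0.3337.

0.3337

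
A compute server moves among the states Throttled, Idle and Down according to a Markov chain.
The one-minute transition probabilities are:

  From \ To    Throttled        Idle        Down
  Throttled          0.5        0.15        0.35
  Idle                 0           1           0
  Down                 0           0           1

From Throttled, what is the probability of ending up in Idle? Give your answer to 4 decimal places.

0.3000

Let h(s) be the probability of absorption at Idle starting from transient state s. Then h(Idle) = 1 and h(Down) = 0. By first-step analysis:
h(Throttled) = 0.5·h(Throttled) + 0.15·1 + 0.35·0
Solving: h(Throttled) = 0.3000.
Starting from Throttled, the probability is 0.3000.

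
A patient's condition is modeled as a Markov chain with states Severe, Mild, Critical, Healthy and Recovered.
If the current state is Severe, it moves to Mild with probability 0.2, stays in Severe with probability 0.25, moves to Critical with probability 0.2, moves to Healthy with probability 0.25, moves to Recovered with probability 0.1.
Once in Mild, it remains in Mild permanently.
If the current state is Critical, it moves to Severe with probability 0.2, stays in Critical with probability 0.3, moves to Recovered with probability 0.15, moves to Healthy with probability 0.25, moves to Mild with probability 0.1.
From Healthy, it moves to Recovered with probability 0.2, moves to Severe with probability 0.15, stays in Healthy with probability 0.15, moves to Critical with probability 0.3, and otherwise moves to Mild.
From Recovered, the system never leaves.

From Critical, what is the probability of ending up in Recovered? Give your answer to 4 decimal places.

0.5151

Let h(s) be the probability of absorption at Recovered starting from transient state s. Then h(Recovered) = 1 and h(Mild) = 0. By first-step analysis:
h(Severe) = 0.25·h(Severe) + 0.2·0 + 0.2·h(Critical) + 0.25·h(Healthy) + 0.1·1
h(Critical) = 0.2·h(Severe) + 0.1·0 + 0.3·h(Critical) + 0.25·h(Healthy) + 0.15·1
h(Healthy) = 0.15·h(Severe) + 0.2·0 + 0.3·h(Critical) + 0.15·h(Healthy) + 0.2·1
Solving: h(Severe) = 0.4353, h(Critical) = 0.5151, h(Healthy) = 0.4939.
Starting from Critical, the probability is 0.5151.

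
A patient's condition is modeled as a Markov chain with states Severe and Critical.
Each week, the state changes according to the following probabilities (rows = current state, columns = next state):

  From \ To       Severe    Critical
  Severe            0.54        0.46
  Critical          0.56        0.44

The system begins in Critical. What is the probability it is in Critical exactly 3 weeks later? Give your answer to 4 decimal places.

Propagate the distribution vector 3 weeks from Critical.
After 0 weeks: (0.0000, 1.0000)
After 1 week: (0.5600, 0.4400)
After 2 weeks: (0.5488, 0.4512)
After 3 weeks: (0.5490, 0.4510)
P(in Critical after 3 weeks) = 0.4510

0.4510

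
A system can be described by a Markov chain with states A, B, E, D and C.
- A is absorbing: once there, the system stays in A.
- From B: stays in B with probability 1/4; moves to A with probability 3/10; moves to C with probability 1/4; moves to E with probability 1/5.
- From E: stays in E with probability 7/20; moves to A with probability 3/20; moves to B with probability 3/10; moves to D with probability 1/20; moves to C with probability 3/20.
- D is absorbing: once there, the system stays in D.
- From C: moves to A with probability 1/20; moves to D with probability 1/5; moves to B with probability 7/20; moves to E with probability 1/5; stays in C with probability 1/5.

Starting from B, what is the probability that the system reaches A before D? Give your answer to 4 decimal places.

0.7934

Let h(s) be the probability of absorption at A starting from transient state s. Then h(A) = 1 and h(D) = 0. By first-step analysis:
h(B) = 0.3·1 + 0.25·h(B) + 0.2·h(E) + 0.25·h(C)
h(E) = 0.15·1 + 0.3·h(B) + 0.35·h(E) + 0.05·0 + 0.15·h(C)
h(C) = 0.05·1 + 0.35·h(B) + 0.2·h(E) + 0.2·0 + 0.2·h(C)
Solving: h(B) = 0.7934, h(E) = 0.7338, h(C) = 0.5930.
Starting from B, the probability is 0.7934.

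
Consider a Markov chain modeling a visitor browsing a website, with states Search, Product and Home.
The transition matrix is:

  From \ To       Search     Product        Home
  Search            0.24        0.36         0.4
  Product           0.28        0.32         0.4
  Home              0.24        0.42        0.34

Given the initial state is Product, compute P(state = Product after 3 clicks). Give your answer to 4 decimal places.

0.3677

Propagate the distribution vector 3 clicks from Product.
After 0 clicks: (0.0000, 1.0000, 0.0000)
After 1 click: (0.2800, 0.3200, 0.4000)
After 2 clicks: (0.2528, 0.3712, 0.3760)
After 3 clicks: (0.2548, 0.3677, 0.3774)
P(in Product after 3 clicks) = 0.3677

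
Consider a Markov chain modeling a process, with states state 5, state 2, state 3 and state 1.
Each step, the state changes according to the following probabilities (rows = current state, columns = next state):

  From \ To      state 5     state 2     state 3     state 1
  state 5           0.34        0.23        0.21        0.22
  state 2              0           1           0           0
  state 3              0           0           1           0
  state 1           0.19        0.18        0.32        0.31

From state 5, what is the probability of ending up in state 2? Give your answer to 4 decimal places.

Let h(s) be the probability of absorption at state 2 starting from transient state s. Then h(state 2) = 1 and h(state 3) = 0. By first-step analysis:
h(state 5) = 0.34·h(state 5) + 0.23·1 + 0.21·0 + 0.22·h(state 1)
h(state 1) = 0.19·h(state 5) + 0.18·1 + 0.32·0 + 0.31·h(state 1)
Solving: h(state 5) = 0.4794, h(state 1) = 0.3929.
Starting from state 5, the probability is 0.4794.

0.4794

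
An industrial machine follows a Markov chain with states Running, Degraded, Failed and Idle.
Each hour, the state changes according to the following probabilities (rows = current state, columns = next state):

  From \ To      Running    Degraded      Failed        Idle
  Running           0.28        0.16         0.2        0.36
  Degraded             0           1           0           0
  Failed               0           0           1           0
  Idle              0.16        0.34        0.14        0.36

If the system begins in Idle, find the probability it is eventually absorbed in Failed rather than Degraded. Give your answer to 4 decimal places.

0.3294

Let h(s) be the probability of absorption at Failed starting from transient state s. Then h(Failed) = 1 and h(Degraded) = 0. By first-step analysis:
h(Running) = 0.28·h(Running) + 0.16·0 + 0.2·1 + 0.36·h(Idle)
h(Idle) = 0.16·h(Running) + 0.34·0 + 0.14·1 + 0.36·h(Idle)
Solving: h(Running) = 0.4425, h(Idle) = 0.3294.
Starting from Idle, the probability is 0.3294.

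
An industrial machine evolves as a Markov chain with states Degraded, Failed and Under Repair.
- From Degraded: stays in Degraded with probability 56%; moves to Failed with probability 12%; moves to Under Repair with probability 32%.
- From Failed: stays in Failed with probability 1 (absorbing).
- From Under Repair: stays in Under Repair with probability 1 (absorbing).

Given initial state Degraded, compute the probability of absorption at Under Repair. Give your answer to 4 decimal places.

Let h(s) be the probability of absorption at Under Repair starting from transient state s. Then h(Under Repair) = 1 and h(Failed) = 0. By first-step analysis:
h(Degraded) = 0.56·h(Degraded) + 0.12·0 + 0.32·1
Solving: h(Degraded) = 0.7273.
Starting from Degraded, the probability is 0.7273.

0.7273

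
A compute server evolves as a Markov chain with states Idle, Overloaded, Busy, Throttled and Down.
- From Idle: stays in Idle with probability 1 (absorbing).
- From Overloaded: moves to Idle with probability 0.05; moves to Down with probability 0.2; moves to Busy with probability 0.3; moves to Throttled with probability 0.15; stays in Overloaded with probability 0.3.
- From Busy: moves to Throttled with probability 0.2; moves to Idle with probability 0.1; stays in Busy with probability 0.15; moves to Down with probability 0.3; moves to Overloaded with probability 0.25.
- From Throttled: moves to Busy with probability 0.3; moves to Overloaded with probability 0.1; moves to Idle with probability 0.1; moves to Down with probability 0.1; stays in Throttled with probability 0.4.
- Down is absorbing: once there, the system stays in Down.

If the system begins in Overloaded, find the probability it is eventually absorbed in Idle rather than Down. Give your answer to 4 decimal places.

0.2656

Let h(s) be the probability of absorption at Idle starting from transient state s. Then h(Idle) = 1 and h(Down) = 0. By first-step analysis:
h(Overloaded) = 0.05·1 + 0.3·h(Overloaded) + 0.3·h(Busy) + 0.15·h(Throttled) + 0.2·0
h(Busy) = 0.1·1 + 0.25·h(Overloaded) + 0.15·h(Busy) + 0.2·h(Throttled) + 0.3·0
h(Throttled) = 0.1·1 + 0.1·h(Overloaded) + 0.3·h(Busy) + 0.4·h(Throttled) + 0.1·0
Solving: h(Overloaded) = 0.2656, h(Busy) = 0.2781, h(Throttled) = 0.3500.
Starting from Overloaded, the probability is 0.2656.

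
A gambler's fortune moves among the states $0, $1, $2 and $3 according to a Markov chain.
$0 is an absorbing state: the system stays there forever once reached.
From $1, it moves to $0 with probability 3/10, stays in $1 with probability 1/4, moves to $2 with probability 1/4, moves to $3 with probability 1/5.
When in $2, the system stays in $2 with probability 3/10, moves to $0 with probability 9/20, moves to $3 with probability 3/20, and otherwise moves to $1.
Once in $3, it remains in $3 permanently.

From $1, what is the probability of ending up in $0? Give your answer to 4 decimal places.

0.6450

Let h(s) be the probability of absorption at $0 starting from transient state s. Then h($0) = 1 and h($3) = 0. By first-step analysis:
h($1) = 0.3·1 + 0.25·h($1) + 0.25·h($2) + 0.2·0
h($2) = 0.45·1 + 0.1·h($1) + 0.3·h($2) + 0.15·0
Solving: h($1) = 0.6450, h($2) = 0.7350.
Starting from $1, the probability is 0.6450.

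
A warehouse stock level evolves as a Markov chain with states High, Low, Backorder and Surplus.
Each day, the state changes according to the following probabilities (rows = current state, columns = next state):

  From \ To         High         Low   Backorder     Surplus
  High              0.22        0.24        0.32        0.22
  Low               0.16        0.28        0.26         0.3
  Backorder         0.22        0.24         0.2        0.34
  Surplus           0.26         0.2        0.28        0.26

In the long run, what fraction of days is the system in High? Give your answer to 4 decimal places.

Let the stationary distribution be π with π = πP and π_1 + π_2 + π_3 + π_4 = 1.
π_1 = 0.22·π_1 + 0.16·π_2 + 0.22·π_3 + 0.26·π_4
π_2 = 0.24·π_1 + 0.28·π_2 + 0.24·π_3 + 0.2·π_4
π_3 = 0.32·π_1 + 0.26·π_2 + 0.2·π_3 + 0.28·π_4
Solving with the normalization constraint gives π = (0.2170, 0.2383, 0.2629, 0.2819).
So the stationary probability of High is 0.2170.

0.2170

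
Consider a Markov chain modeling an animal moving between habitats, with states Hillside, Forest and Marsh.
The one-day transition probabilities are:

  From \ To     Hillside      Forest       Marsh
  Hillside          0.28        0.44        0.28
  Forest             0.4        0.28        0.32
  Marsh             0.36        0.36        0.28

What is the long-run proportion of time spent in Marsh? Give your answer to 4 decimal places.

0.2944

Let the stationary distribution be π with π = πP and π_1 + π_2 + π_3 = 1.
π_1 = 0.28·π_1 + 0.4·π_2 + 0.36·π_3
π_2 = 0.44·π_1 + 0.28·π_2 + 0.36·π_3
Solving with the normalization constraint gives π = (0.3466, 0.3590, 0.2944).
So the stationary probability of Marsh is 0.2944.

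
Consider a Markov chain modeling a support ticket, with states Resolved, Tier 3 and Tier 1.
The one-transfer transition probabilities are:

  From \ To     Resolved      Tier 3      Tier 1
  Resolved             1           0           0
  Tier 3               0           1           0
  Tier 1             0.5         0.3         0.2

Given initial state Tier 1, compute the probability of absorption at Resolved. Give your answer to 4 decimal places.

Let h(s) be the probability of absorption at Resolved starting from transient state s. Then h(Resolved) = 1 and h(Tier 3) = 0. By first-step analysis:
h(Tier 1) = 0.5·1 + 0.3·0 + 0.2·h(Tier 1)
Solving: h(Tier 1) = 0.6250.
Starting from Tier 1, the probability is 0.6250.

0.6250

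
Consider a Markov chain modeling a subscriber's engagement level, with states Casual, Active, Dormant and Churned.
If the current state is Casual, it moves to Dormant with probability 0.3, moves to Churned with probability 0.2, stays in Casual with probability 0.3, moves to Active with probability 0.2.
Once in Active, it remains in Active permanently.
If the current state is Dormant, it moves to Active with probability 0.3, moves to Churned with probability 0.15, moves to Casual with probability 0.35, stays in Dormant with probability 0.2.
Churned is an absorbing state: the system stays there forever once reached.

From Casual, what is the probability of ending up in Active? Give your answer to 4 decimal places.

Let h(s) be the probability of absorption at Active starting from transient state s. Then h(Active) = 1 and h(Churned) = 0. By first-step analysis:
h(Casual) = 0.3·h(Casual) + 0.2·1 + 0.3·h(Dormant) + 0.2·0
h(Dormant) = 0.35·h(Casual) + 0.3·1 + 0.2·h(Dormant) + 0.15·0
Solving: h(Casual) = 0.5495, h(Dormant) = 0.6154.
Starting from Casual, the probability is 0.5495.

0.5495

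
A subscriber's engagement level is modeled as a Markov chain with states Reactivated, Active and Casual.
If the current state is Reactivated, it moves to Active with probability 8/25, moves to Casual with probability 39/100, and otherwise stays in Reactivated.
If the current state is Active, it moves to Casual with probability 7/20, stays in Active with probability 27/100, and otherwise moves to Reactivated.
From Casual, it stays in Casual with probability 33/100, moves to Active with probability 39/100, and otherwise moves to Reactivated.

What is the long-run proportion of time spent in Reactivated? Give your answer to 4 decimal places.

Let the stationary distribution be π with π = πP and π_1 + π_2 + π_3 = 1.
π_1 = 0.29·π_1 + 0.38·π_2 + 0.28·π_3
π_2 = 0.32·π_1 + 0.27·π_2 + 0.39·π_3
Solving with the normalization constraint gives π = (0.3160, 0.3285, 0.3555).
So the stationary probability of Reactivated is 0.3160.

0.3160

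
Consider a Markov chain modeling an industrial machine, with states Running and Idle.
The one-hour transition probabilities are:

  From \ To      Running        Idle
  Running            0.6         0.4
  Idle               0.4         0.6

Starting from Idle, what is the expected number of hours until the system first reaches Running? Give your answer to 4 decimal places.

Let t(s) be the expected number of hours to first reach Running from state s, with t(Running) = 0. Conditioning on the first hour:
t(Idle) = 1 + 0.6·t(Idle)
Solving: t(Idle) = 2.5000.
Expected hours from Idle to Running: 2.5000.

2.5000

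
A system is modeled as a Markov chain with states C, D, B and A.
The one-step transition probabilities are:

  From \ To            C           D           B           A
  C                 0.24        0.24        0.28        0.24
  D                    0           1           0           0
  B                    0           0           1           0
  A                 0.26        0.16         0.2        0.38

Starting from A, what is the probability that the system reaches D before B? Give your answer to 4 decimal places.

Let h(s) be the probability of absorption at D starting from transient state s. Then h(D) = 1 and h(B) = 0. By first-step analysis:
h(C) = 0.24·h(C) + 0.24·1 + 0.28·0 + 0.24·h(A)
h(A) = 0.26·h(C) + 0.16·1 + 0.2·0 + 0.38·h(A)
Solving: h(C) = 0.4579, h(A) = 0.4501.
Starting from A, the probability is 0.4501.

0.4501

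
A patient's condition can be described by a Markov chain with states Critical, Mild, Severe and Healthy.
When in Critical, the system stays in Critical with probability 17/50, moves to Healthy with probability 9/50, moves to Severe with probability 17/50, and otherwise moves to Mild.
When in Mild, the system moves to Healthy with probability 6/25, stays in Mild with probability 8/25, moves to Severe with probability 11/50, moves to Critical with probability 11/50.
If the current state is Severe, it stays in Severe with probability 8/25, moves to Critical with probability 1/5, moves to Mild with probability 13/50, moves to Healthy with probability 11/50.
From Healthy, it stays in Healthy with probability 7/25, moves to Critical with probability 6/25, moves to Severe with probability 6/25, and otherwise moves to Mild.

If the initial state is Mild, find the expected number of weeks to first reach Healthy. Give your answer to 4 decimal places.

4.5488

Let t(s) be the expected number of weeks to first reach Healthy from state s, with t(Healthy) = 0. Conditioning on the first week:
t(Critical) = 1 + 0.34·t(Critical) + 0.14·t(Mild) + 0.34·t(Severe)
t(Mild) = 1 + 0.22·t(Critical) + 0.32·t(Mild) + 0.22·t(Severe)
t(Severe) = 1 + 0.2·t(Critical) + 0.26·t(Mild) + 0.32·t(Severe)
Solving: t(Critical) = 4.8717, t(Mild) = 4.5488, t(Severe) = 4.6427.
Expected weeks from Mild to Healthy: 4.5488.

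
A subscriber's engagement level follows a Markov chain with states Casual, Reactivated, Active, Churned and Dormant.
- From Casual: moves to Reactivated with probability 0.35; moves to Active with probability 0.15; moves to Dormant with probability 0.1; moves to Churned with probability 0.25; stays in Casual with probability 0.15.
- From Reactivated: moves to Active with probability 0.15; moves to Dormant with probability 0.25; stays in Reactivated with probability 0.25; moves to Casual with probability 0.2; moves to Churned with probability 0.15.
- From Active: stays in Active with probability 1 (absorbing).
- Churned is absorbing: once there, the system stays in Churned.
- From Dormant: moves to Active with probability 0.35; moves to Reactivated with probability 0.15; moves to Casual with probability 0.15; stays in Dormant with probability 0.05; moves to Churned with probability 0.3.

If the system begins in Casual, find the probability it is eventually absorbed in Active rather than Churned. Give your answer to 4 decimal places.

0.4381

Let h(s) be the probability of absorption at Active starting from transient state s. Then h(Active) = 1 and h(Churned) = 0. By first-step analysis:
h(Casual) = 0.15·h(Casual) + 0.35·h(Reactivated) + 0.15·1 + 0.25·0 + 0.1·h(Dormant)
h(Reactivated) = 0.2·h(Casual) + 0.25·h(Reactivated) + 0.15·1 + 0.15·0 + 0.25·h(Dormant)
h(Dormant) = 0.15·h(Casual) + 0.15·h(Reactivated) + 0.35·1 + 0.3·0 + 0.05·h(Dormant)
Solving: h(Casual) = 0.4381, h(Reactivated) = 0.4884, h(Dormant) = 0.5147.
Starting from Casual, the probability is 0.4381.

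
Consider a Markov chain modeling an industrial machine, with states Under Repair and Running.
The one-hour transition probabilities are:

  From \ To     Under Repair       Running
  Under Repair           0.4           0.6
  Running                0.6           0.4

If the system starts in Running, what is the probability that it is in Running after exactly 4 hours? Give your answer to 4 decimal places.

0.5008

Propagate the distribution vector 4 hours from Running.
After 0 hours: (0.0000, 1.0000)
After 1 hour: (0.6000, 0.4000)
After 2 hours: (0.4800, 0.5200)
After 3 hours: (0.5040, 0.4960)
After 4 hours: (0.4992, 0.5008)
P(in Running after 4 hours) = 0.5008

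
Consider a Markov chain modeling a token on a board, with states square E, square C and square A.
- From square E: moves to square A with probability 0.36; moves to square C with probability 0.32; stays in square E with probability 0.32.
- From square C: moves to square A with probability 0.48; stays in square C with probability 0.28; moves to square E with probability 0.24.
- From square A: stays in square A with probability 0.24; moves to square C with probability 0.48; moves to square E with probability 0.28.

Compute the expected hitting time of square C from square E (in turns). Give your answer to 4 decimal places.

2.6923

Let t(s) be the expected number of turns to first reach square C from state s, with t(square C) = 0. Conditioning on the first turn:
t(square E) = 1 + 0.32·t(square E) + 0.36·t(square A)
t(square A) = 1 + 0.28·t(square E) + 0.24·t(square A)
Solving: t(square E) = 2.6923, t(square A) = 2.3077.
Expected turns from square E to square C: 2.6923.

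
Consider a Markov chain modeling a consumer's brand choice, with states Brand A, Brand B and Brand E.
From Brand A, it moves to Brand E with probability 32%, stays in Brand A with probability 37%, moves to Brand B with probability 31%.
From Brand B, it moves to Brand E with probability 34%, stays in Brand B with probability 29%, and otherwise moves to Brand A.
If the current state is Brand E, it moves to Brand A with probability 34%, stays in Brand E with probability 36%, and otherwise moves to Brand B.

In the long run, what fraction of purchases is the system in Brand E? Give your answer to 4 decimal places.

0.3396

Let the stationary distribution be π with π = πP and π_1 + π_2 + π_3 = 1.
π_1 = 0.37·π_1 + 0.37·π_2 + 0.34·π_3
π_2 = 0.31·π_1 + 0.29·π_2 + 0.3·π_3
Solving with the normalization constraint gives π = (0.3598, 0.3006, 0.3396).
So the stationary probability of Brand E is 0.3396.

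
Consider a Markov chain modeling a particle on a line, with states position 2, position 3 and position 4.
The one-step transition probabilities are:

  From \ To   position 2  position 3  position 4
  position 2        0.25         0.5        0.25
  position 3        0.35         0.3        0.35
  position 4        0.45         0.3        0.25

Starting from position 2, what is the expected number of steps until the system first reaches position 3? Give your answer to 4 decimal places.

Let t(s) be the expected number of steps to first reach position 3 from state s, with t(position 3) = 0. Conditioning on the first step:
t(position 2) = 1 + 0.25·t(position 2) + 0.25·t(position 4)
t(position 4) = 1 + 0.45·t(position 2) + 0.25·t(position 4)
Solving: t(position 2) = 2.2222, t(position 4) = 2.6667.
Expected steps from position 2 to position 3: 2.2222.

2.2222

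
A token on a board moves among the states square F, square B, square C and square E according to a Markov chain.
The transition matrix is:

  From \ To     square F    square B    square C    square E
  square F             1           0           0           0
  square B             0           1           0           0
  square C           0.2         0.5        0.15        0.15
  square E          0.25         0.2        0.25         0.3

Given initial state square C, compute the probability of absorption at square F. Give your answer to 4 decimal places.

0.3184

Let h(s) be the probability of absorption at square F starting from transient state s. Then h(square F) = 1 and h(square B) = 0. By first-step analysis:
h(square C) = 0.2·1 + 0.5·0 + 0.15·h(square C) + 0.15·h(square E)
h(square E) = 0.25·1 + 0.2·0 + 0.25·h(square C) + 0.3·h(square E)
Solving: h(square C) = 0.3184, h(square E) = 0.4709.
Starting from square C, the probability is 0.3184.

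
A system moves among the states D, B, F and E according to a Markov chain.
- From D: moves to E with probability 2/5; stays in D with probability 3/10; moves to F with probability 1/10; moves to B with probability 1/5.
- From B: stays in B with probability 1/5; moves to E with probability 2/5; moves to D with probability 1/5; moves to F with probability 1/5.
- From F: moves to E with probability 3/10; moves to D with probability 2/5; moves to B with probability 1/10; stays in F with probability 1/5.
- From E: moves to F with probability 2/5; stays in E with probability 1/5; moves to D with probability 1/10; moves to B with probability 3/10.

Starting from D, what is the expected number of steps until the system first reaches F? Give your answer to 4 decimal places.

4.4776

Let t(s) be the expected number of steps to first reach F from state s, with t(F) = 0. Conditioning on the first step:
t(D) = 1 + 0.3·t(D) + 0.2·t(B) + 0.4·t(E)
t(B) = 1 + 0.2·t(D) + 0.2·t(B) + 0.4·t(E)
t(E) = 1 + 0.1·t(D) + 0.3·t(B) + 0.2·t(E)
Solving: t(D) = 4.4776, t(B) = 4.0299, t(E) = 3.3209.
Expected steps from D to F: 4.4776.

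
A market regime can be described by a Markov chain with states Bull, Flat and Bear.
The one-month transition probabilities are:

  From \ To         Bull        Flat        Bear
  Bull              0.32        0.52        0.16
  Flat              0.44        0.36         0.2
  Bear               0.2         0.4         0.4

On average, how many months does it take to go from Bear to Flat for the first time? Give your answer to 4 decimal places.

Let t(s) be the expected number of months to first reach Flat from state s, with t(Flat) = 0. Conditioning on the first month:
t(Bull) = 1 + 0.32·t(Bull) + 0.16·t(Bear)
t(Bear) = 1 + 0.2·t(Bull) + 0.4·t(Bear)
Solving: t(Bull) = 2.0213, t(Bear) = 2.3404.
Expected months from Bear to Flat: 2.3404.

2.3404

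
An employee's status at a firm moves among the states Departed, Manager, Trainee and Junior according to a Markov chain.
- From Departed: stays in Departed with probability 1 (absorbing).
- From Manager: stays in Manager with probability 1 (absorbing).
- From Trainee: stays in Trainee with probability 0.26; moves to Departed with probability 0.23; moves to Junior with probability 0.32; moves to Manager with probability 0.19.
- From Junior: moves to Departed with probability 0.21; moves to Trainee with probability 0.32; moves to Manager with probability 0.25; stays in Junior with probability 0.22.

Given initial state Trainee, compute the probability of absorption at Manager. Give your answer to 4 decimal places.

0.4806

Let h(s) be the probability of absorption at Manager starting from transient state s. Then h(Manager) = 1 and h(Departed) = 0. By first-step analysis:
h(Trainee) = 0.23·0 + 0.19·1 + 0.26·h(Trainee) + 0.32·h(Junior)
h(Junior) = 0.21·0 + 0.25·1 + 0.32·h(Trainee) + 0.22·h(Junior)
Solving: h(Trainee) = 0.4806, h(Junior) = 0.5177.
Starting from Trainee, the probability is 0.4806.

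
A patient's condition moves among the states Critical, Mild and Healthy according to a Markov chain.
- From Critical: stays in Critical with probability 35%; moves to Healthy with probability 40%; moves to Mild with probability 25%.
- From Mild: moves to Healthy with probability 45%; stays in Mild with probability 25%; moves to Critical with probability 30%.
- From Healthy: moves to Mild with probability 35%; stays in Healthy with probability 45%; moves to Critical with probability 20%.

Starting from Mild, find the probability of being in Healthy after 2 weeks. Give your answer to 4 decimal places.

Sum over the intermediate state after 1 week:
P = P(Mild→Critical)·P(Critical→Healthy) + P(Mild→Mild)·P(Mild→Healthy) + P(Mild→Healthy)·P(Healthy→Healthy)
  = 0.3×0.4 + 0.25×0.45 + 0.45×0.45
  = 0.1200 + 0.1125 + 0.2025 = 0.4350

0.4350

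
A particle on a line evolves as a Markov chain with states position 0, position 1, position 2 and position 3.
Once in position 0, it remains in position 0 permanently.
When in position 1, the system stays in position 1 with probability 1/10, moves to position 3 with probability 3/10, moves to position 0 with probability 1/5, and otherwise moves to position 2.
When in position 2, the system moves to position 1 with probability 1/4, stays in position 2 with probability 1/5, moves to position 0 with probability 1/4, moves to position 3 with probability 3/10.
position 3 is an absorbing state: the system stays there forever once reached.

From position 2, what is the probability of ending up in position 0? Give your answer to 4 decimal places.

Let h(s) be the probability of absorption at position 0 starting from transient state s. Then h(position 0) = 1 and h(position 3) = 0. By first-step analysis:
h(position 1) = 0.2·1 + 0.1·h(position 1) + 0.4·h(position 2) + 0.3·0
h(position 2) = 0.25·1 + 0.25·h(position 1) + 0.2·h(position 2) + 0.3·0
Solving: h(position 1) = 0.4194, h(position 2) = 0.4435.
Starting from position 2, the probability is 0.4435.

0.4435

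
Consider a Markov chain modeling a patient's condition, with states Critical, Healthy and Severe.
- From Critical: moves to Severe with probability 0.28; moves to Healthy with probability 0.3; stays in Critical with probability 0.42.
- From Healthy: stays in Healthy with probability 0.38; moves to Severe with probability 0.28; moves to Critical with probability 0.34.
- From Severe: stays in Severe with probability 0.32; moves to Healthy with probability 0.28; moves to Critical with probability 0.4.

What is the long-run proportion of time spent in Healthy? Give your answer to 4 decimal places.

Let the stationary distribution be π with π = πP and π_1 + π_2 + π_3 = 1.
π_1 = 0.42·π_1 + 0.34·π_2 + 0.4·π_3
π_2 = 0.3·π_1 + 0.38·π_2 + 0.28·π_3
Solving with the normalization constraint gives π = (0.3886, 0.3197, 0.2917).
So the stationary probability of Healthy is 0.3197.

0.3197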